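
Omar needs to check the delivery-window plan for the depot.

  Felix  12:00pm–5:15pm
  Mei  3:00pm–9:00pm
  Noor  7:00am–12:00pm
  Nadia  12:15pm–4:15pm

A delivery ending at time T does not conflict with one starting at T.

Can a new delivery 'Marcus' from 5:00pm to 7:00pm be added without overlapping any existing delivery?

Noor: ends 12:00pm at or before Marcus starts 5:00pm → clear.
Felix: starts 12:00pm before Marcus ends 7:00pm, and ends 5:15pm after Marcus starts 5:00pm → overlap.
Nadia: ends 4:15pm at or before Marcus starts 5:00pm → clear.
Mei: starts 3:00pm before Marcus ends 7:00pm, and ends 9:00pm after Marcus starts 5:00pm → overlap.
Marcus overlaps Felix, Mei.

No — it overlaps Felix, Mei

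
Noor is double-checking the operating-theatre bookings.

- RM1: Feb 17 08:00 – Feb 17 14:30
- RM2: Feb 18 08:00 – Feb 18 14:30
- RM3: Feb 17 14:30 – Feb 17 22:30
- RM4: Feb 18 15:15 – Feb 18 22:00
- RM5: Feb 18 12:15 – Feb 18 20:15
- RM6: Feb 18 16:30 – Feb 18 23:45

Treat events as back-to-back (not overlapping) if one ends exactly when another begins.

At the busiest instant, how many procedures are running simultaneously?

3

Sort all start/end points and keep a running count:
Feb 17 08:00 start RM1 → 1
Feb 17 14:30 end RM1 → 0
Feb 17 14:30 start RM3 → 1
Feb 17 22:30 end RM3 → 0
Feb 18 08:00 start RM2 → 1
Feb 18 12:15 start RM5 → 2
Feb 18 14:30 end RM2 → 1
Feb 18 15:15 start RM4 → 2
Feb 18 16:30 start RM6 → 3
Feb 18 20:15 end RM5 → 2
Feb 18 22:00 end RM4 → 1
Feb 18 23:45 end RM6 → 0
Peak is 3, at Feb 18 16:30 (RM4, RM5, RM6).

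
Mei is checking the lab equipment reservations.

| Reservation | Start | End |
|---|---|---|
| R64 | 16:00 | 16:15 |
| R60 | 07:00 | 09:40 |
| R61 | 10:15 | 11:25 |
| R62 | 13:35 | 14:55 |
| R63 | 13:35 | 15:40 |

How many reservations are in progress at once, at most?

2

Walk through starts and ends in time order (an end at T is processed before a start at T):
07:00 start R60 → 1
09:40 end R60 → 0
10:15 start R61 → 1
11:25 end R61 → 0
13:35 start R62 → 1
13:35 start R63 → 2
14:55 end R62 → 1
15:40 end R63 → 0
16:00 start R64 → 1
16:15 end R64 → 0
Peak is 2, at 13:35 (R62, R63).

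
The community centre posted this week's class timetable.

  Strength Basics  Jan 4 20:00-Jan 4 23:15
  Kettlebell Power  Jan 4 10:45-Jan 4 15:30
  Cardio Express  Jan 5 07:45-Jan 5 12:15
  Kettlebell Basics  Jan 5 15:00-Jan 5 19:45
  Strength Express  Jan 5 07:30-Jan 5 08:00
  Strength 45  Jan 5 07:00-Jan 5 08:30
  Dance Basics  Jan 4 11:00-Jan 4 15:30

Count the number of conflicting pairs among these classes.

4

Sorted by start: Kettlebell Power, Dance Basics, Strength Basics, Strength 45, Strength Express, Cardio Express, Kettlebell Basics.
Dance Basics starts before Kettlebell Power ends → Kettlebell Power and Dance Basics overlap.
Strength Basics starts after Kettlebell Power ends, so nothing later overlaps Kettlebell Power either.
Strength Basics starts after Dance Basics ends, so nothing later overlaps Dance Basics either.
Strength 45 starts after Strength Basics ends, so nothing later overlaps Strength Basics either.
Strength Express starts before Strength 45 ends → Strength 45 and Strength Express overlap.
Cardio Express starts before Strength 45 ends → Strength 45 and Cardio Express overlap.
Kettlebell Basics starts after Strength 45 ends.
Cardio Express starts before Strength Express ends → Strength Express and Cardio Express overlap.
Kettlebell Basics starts after Strength Express ends.
Kettlebell Basics starts after Cardio Express ends.
Overlapping pairs: Cardio Express & Strength 45, Cardio Express & Strength Express, Dance Basics & Kettlebell Power, Strength 45 & Strength Express — 4 in total.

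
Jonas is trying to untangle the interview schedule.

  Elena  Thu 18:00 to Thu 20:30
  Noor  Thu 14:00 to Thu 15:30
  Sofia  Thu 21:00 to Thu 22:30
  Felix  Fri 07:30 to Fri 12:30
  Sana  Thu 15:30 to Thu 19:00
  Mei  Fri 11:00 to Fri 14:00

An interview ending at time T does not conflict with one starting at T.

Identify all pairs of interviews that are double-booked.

Elena & Sana, Felix & Mei

Sorted by start: Noor, Sana, Elena, Sofia, Felix, Mei.
Sana starts exactly when Noor ends (back-to-back, no overlap); Noor is clear from here.
Elena starts before Sana ends → Sana and Elena overlap.
Sofia starts after Sana ends; Sana is clear from here.
Sofia starts after Elena ends; Elena is clear from here.
Felix starts after Sofia ends; Sofia is clear from here.
Mei starts before Felix ends → Felix and Mei overlap.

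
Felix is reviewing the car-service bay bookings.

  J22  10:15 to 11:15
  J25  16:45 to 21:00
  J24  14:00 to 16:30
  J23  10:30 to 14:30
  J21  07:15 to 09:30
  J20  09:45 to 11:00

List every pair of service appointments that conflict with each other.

J20 & J22, J20 & J23, J22 & J23, J23 & J24

Sorted by start: J21, J20, J22, J23, J24, J25.
J20 starts after J21 ends — done with J21.
J22 starts before J20 ends → J20 and J22 overlap.
J23 starts before J20 ends → J20 and J23 overlap.
J24 starts after J20 ends — done with J20.
J23 starts before J22 ends → J22 and J23 overlap.
J24 starts after J22 ends — done with J22.
J24 starts before J23 ends → J23 and J24 overlap.
J25 starts after J23 ends.
J25 starts after J24 ends.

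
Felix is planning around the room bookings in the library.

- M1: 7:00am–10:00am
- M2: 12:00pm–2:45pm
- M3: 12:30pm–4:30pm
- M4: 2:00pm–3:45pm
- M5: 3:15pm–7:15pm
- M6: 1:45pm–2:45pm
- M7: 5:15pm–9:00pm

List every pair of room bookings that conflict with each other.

Check each pair: they overlap iff neither finishes before the other starts.
Sorted by start: M1, M2, M3, M6, M4, M5, M7.
M2 starts after M1 ends, so nothing later overlaps M1 either.
M3 starts before M2 ends → M2 and M3 overlap.
M6 starts before M2 ends → M2 and M6 overlap.
M4 starts before M2 ends → M2 and M4 overlap.
M5 starts after M2 ends, so nothing later overlaps M2 either.
M6 starts before M3 ends → M3 and M6 overlap.
M4 starts before M3 ends → M3 and M4 overlap.
M5 starts before M3 ends → M3 and M5 overlap.
M7 starts after M3 ends.
M4 starts before M6 ends → M6 and M4 overlap.
M5 starts after M6 ends, so nothing later overlaps M6 either.
M5 starts before M4 ends → M4 and M5 overlap.
M7 starts after M4 ends.
M7 starts before M5 ends → M5 and M7 overlap.

M2 & M3, M2 & M4, M2 & M6, M3 & M4, M3 & M5, M3 & M6, M4 & M5, M4 & M6, M5 & M7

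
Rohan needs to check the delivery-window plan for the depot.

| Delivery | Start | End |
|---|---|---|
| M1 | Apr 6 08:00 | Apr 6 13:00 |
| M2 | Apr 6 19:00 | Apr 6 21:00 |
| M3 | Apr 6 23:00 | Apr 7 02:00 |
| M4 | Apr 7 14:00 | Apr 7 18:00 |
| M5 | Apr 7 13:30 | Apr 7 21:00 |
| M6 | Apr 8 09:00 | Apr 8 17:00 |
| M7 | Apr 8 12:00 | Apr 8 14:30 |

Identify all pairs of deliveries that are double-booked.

Sorted by start: M1, M2, M3, M5, M4, M6, M7.
M2 starts after M1 ends, so nothing later overlaps M1 either.
M3 starts after M2 ends, so nothing later overlaps M2 either.
M5 starts after M3 ends, so nothing later overlaps M3 either.
M4 starts before M5 ends → M5 and M4 overlap.
M6 starts after M5 ends, so nothing later overlaps M5 either.
M6 starts after M4 ends, so nothing later overlaps M4 either.
M7 starts before M6 ends → M6 and M7 overlap.

M4 & M5, M6 & M7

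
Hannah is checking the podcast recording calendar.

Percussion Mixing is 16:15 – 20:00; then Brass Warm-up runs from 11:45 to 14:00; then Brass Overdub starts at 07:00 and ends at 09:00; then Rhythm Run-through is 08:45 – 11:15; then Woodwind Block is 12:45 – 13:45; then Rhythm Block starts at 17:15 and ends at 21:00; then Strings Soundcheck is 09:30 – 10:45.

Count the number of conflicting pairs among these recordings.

4

Sorted by start: Brass Overdub, Rhythm Run-through, Strings Soundcheck, Brass Warm-up, Woodwind Block, Percussion Mixing, Rhythm Block.
Rhythm Run-through starts before Brass Overdub ends → Brass Overdub and Rhythm Run-through overlap.
Strings Soundcheck starts after Brass Overdub ends, so Brass Overdub has no further overlaps.
Strings Soundcheck starts before Rhythm Run-through ends → Rhythm Run-through and Strings Soundcheck overlap.
Brass Warm-up starts after Rhythm Run-through ends, so Rhythm Run-through has no further overlaps.
Brass Warm-up starts after Strings Soundcheck ends, so Strings Soundcheck has no further overlaps.
Woodwind Block starts before Brass Warm-up ends → Brass Warm-up and Woodwind Block overlap.
Percussion Mixing starts after Brass Warm-up ends, so Brass Warm-up has no further overlaps.
Percussion Mixing starts after Woodwind Block ends, so Woodwind Block has no further overlaps.
Rhythm Block starts before Percussion Mixing ends → Percussion Mixing and Rhythm Block overlap.
Overlapping pairs: Brass Overdub & Rhythm Run-through, Brass Warm-up & Woodwind Block, Percussion Mixing & Rhythm Block, Rhythm Run-through & Strings Soundcheck — 4 in total.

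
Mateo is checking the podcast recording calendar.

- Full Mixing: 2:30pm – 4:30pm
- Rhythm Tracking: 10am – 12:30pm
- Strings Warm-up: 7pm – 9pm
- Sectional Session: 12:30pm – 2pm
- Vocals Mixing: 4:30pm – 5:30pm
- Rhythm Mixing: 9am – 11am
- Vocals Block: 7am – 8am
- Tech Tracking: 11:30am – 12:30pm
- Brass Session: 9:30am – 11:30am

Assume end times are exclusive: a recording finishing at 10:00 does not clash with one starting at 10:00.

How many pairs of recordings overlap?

4

Sorted by start: Vocals Block, Rhythm Mixing, Brass Session, Rhythm Tracking, Tech Tracking, Sectional Session, Full Mixing, Vocals Mixing, Strings Warm-up.
Rhythm Mixing starts after Vocals Block ends, so nothing later overlaps Vocals Block either.
Brass Session starts before Rhythm Mixing ends → Rhythm Mixing and Brass Session overlap.
Rhythm Tracking starts before Rhythm Mixing ends → Rhythm Mixing and Rhythm Tracking overlap.
Tech Tracking starts after Rhythm Mixing ends, so nothing later overlaps Rhythm Mixing either.
Rhythm Tracking starts before Brass Session ends → Brass Session and Rhythm Tracking overlap.
Tech Tracking starts exactly when Brass Session ends (back-to-back, no overlap), so nothing later overlaps Brass Session either.
Tech Tracking starts before Rhythm Tracking ends → Rhythm Tracking and Tech Tracking overlap.
Sectional Session starts exactly when Rhythm Tracking ends (back-to-back, no overlap), so nothing later overlaps Rhythm Tracking either.
Sectional Session starts exactly when Tech Tracking ends (back-to-back, no overlap), so nothing later overlaps Tech Tracking either.
Full Mixing starts after Sectional Session ends, so nothing later overlaps Sectional Session either.
Vocals Mixing starts exactly when Full Mixing ends (back-to-back, no overlap), so nothing later overlaps Full Mixing either.
Strings Warm-up starts after Vocals Mixing ends.
Overlapping pairs: Brass Session & Rhythm Mixing, Brass Session & Rhythm Tracking, Rhythm Mixing & Rhythm Tracking, Rhythm Tracking & Tech Tracking — 4 in total.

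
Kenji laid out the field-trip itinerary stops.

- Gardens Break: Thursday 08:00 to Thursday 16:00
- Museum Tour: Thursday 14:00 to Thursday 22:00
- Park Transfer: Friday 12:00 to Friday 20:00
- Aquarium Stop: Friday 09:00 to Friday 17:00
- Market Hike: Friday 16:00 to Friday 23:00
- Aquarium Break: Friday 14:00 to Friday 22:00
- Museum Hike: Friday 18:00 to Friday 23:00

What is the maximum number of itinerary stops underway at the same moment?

Walk through starts and ends in time order (an end at T is processed before a start at T):
Thursday 08:00 start Gardens Break → 1
Thursday 14:00 start Museum Tour → 2
Thursday 16:00 end Gardens Break → 1
Thursday 22:00 end Museum Tour → 0
Friday 09:00 start Aquarium Stop → 1
Friday 12:00 start Park Transfer → 2
Friday 14:00 start Aquarium Break → 3
Friday 16:00 start Market Hike → 4
Friday 17:00 end Aquarium Stop → 3
Friday 18:00 start Museum Hike → 4
Friday 20:00 end Park Transfer → 3
Friday 22:00 end Aquarium Break → 2
Friday 23:00 end Market Hike → 1
Friday 23:00 end Museum Hike → 0
Peak is 4, at Friday 16:00 (Aquarium Break, Aquarium Stop, Market Hike, Park Transfer).

4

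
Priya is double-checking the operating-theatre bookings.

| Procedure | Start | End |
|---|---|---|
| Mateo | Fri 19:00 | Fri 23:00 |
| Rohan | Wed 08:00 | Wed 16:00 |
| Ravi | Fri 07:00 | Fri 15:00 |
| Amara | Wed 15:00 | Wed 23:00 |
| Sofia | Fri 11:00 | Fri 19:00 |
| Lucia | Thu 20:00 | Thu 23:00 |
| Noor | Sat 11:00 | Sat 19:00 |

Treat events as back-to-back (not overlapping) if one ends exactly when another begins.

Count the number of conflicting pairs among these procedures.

Sorted by start: Rohan, Amara, Lucia, Ravi, Sofia, Mateo, Noor.
Amara starts before Rohan ends → Rohan and Amara overlap.
Lucia starts after Rohan ends, so nothing later overlaps Rohan either.
Lucia starts after Amara ends, so nothing later overlaps Amara either.
Ravi starts after Lucia ends, so nothing later overlaps Lucia either.
Sofia starts before Ravi ends → Ravi and Sofia overlap.
Mateo starts after Ravi ends, so nothing later overlaps Ravi either.
Mateo starts exactly when Sofia ends (back-to-back, no overlap), so nothing later overlaps Sofia either.
Noor starts after Mateo ends.
Overlapping pairs: Amara & Rohan, Ravi & Sofia — 2 in total.

2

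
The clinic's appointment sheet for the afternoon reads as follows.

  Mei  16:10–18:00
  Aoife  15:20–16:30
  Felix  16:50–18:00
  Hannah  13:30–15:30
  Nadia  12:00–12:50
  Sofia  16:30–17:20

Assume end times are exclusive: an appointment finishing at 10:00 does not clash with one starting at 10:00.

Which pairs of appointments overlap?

Aoife & Hannah, Aoife & Mei, Felix & Mei, Felix & Sofia, Mei & Sofia

Sorted by start: Nadia, Hannah, Aoife, Mei, Sofia, Felix.
Hannah starts after Nadia ends, so nothing later overlaps Nadia either.
Aoife starts before Hannah ends → Hannah and Aoife overlap.
Mei starts after Hannah ends, so nothing later overlaps Hannah either.
Mei starts before Aoife ends → Aoife and Mei overlap.
Sofia starts exactly when Aoife ends (back-to-back, no overlap), so nothing later overlaps Aoife either.
Sofia starts before Mei ends → Mei and Sofia overlap.
Felix starts before Mei ends → Mei and Felix overlap.
Felix starts before Sofia ends → Sofia and Felix overlap.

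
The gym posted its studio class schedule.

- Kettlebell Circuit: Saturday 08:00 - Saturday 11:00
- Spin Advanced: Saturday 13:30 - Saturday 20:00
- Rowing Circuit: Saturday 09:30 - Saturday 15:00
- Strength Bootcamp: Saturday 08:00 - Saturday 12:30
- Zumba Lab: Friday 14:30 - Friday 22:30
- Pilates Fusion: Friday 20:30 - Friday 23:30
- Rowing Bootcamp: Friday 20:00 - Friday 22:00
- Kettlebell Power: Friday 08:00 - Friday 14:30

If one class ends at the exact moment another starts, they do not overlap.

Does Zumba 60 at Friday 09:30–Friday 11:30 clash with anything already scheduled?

Kettlebell Power: starts Friday 08:00 before Zumba 60 ends Friday 11:30, and ends Friday 14:30 after Zumba 60 starts Friday 09:30 → overlap.
Zumba Lab: starts Friday 14:30 at or after Zumba 60 ends Friday 11:30 → clear.
Rowing Bootcamp: starts Friday 20:00 at or after Zumba 60 ends Friday 11:30 → clear.
Pilates Fusion: starts Friday 20:30 at or after Zumba 60 ends Friday 11:30 → clear.
Kettlebell Circuit: starts Saturday 08:00 at or after Zumba 60 ends Friday 11:30 → clear.
Strength Bootcamp: starts Saturday 08:00 at or after Zumba 60 ends Friday 11:30 → clear.
Rowing Circuit: starts Saturday 09:30 at or after Zumba 60 ends Friday 11:30 → clear.
Spin Advanced: starts Saturday 13:30 at or after Zumba 60 ends Friday 11:30 → clear.
Zumba 60 overlaps Kettlebell Power.

Yes — it overlaps Kettlebell Power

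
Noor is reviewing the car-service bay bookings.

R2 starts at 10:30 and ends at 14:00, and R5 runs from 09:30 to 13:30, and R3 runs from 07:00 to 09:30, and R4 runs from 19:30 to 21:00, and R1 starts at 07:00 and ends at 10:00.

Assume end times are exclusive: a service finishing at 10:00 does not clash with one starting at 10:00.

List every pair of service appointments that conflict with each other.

Sorted by start: R1, R3, R5, R2, R4.
R3 starts before R1 ends → R1 and R3 overlap.
R5 starts before R1 ends → R1 and R5 overlap.
R2 starts after R1 ends — done with R1.
R5 starts exactly when R3 ends (back-to-back, no overlap) — done with R3.
R2 starts before R5 ends → R5 and R2 overlap.
R4 starts after R5 ends.
R4 starts after R2 ends.

R1 & R3, R1 & R5, R2 & R5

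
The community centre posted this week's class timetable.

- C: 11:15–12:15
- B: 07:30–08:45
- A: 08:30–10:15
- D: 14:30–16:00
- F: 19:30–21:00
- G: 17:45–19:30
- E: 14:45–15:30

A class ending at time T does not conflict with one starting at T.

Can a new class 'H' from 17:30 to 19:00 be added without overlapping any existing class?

B: ends 08:45 at or before H starts 17:30 → clear.
A: ends 10:15 at or before H starts 17:30 → clear.
C: ends 12:15 at or before H starts 17:30 → clear.
D: ends 16:00 at or before H starts 17:30 → clear.
E: ends 15:30 at or before H starts 17:30 → clear.
G: starts 17:45 before H ends 19:00, and ends 19:30 after H starts 17:30 → overlap.
F: starts 19:30 at or after H ends 19:00 → clear.
H overlaps G.

No — it overlaps G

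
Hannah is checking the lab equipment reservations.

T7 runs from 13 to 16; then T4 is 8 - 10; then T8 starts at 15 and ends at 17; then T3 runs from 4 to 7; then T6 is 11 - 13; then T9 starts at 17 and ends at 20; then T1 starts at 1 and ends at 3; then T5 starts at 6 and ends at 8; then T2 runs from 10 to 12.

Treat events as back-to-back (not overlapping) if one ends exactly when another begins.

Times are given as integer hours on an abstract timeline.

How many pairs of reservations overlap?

3

Sorted by start: T1, T3, T5, T4, T2, T6, T7, T8, T9.
T3 starts after T1 ends, so nothing later overlaps T1 either.
T5 starts before T3 ends → T3 and T5 overlap.
T4 starts after T3 ends, so nothing later overlaps T3 either.
T4 starts exactly when T5 ends (back-to-back, no overlap), so nothing later overlaps T5 either.
T2 starts exactly when T4 ends (back-to-back, no overlap), so nothing later overlaps T4 either.
T6 starts before T2 ends → T2 and T6 overlap.
T7 starts after T2 ends, so nothing later overlaps T2 either.
T7 starts exactly when T6 ends (back-to-back, no overlap), so nothing later overlaps T6 either.
T8 starts before T7 ends → T7 and T8 overlap.
T9 starts after T7 ends.
T9 starts exactly when T8 ends (back-to-back, no overlap).
Overlapping pairs: T2 & T6, T3 & T5, T7 & T8 — 3 in total.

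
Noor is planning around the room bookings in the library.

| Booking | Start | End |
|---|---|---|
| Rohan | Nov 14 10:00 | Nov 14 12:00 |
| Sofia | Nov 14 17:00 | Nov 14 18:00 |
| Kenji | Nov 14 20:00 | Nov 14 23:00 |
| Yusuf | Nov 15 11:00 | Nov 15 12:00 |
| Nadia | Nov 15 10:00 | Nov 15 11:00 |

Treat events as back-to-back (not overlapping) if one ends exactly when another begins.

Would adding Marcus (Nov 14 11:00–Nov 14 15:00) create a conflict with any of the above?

Rohan: starts Nov 14 10:00 before Marcus ends Nov 14 15:00, and ends Nov 14 12:00 after Marcus starts Nov 14 11:00 → overlap.
Sofia: starts Nov 14 17:00 at or after Marcus ends Nov 14 15:00 → clear.
Kenji: starts Nov 14 20:00 at or after Marcus ends Nov 14 15:00 → clear.
Nadia: starts Nov 15 10:00 at or after Marcus ends Nov 14 15:00 → clear.
Yusuf: starts Nov 15 11:00 at or after Marcus ends Nov 14 15:00 → clear.
Marcus overlaps Rohan.

Yes — it overlaps Rohan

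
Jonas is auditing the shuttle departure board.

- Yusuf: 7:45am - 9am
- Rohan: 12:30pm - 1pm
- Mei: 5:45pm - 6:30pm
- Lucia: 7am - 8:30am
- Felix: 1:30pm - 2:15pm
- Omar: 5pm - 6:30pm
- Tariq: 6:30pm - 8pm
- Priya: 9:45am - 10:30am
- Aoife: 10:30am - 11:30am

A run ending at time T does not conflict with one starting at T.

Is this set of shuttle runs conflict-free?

Sorted by start: Lucia, Yusuf, Priya, Aoife, Rohan, Felix, Omar, Mei, Tariq.
Yusuf starts before Lucia ends → Lucia and Yusuf overlap.
That's a conflict, so the schedule is not conflict-free.

No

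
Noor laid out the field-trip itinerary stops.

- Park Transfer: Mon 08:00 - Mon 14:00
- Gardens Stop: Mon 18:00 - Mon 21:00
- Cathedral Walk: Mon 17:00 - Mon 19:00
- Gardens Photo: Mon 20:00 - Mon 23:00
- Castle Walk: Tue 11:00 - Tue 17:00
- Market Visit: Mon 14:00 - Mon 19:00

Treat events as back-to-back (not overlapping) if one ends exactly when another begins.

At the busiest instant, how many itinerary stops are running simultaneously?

3

Sweep the timeline, counting +1 at each start and −1 at each end (ends before starts at a tie):
Mon 08:00 start Park Transfer → 1
Mon 14:00 end Park Transfer → 0
Mon 14:00 start Market Visit → 1
Mon 17:00 start Cathedral Walk → 2
Mon 18:00 start Gardens Stop → 3
Mon 19:00 end Cathedral Walk → 2
Mon 19:00 end Market Visit → 1
Mon 20:00 start Gardens Photo → 2
Mon 21:00 end Gardens Stop → 1
Mon 23:00 end Gardens Photo → 0
Tue 11:00 start Castle Walk → 1
Tue 17:00 end Castle Walk → 0
Peak is 3, at Mon 18:00 (Cathedral Walk, Gardens Stop, Market Visit).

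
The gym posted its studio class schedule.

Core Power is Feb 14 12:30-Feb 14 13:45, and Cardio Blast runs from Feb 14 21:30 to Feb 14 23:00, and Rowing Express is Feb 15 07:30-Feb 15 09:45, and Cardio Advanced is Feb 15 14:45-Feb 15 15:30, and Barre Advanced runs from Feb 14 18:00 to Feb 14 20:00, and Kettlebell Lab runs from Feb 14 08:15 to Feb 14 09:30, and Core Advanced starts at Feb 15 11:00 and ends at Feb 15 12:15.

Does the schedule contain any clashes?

Sorted by start: Kettlebell Lab, Core Power, Barre Advanced, Cardio Blast, Rowing Express, Core Advanced, Cardio Advanced.
Core Power starts after Kettlebell Lab ends — done with Kettlebell Lab.
Barre Advanced starts after Core Power ends — done with Core Power.
Cardio Blast starts after Barre Advanced ends — done with Barre Advanced.
Rowing Express starts after Cardio Blast ends — done with Cardio Blast.
Core Advanced starts after Rowing Express ends — done with Rowing Express.
Cardio Advanced starts after Core Advanced ends.
Every pair is clear; the schedule has no overlaps.

No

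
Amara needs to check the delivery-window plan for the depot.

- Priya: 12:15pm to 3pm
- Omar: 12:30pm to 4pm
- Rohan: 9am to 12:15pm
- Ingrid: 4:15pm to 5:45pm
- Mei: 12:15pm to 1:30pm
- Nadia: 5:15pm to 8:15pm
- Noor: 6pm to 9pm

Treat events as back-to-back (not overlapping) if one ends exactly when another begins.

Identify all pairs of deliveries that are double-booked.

Ingrid & Nadia, Mei & Omar, Mei & Priya, Nadia & Noor, Omar & Priya

Sorted by start: Rohan, Priya, Mei, Omar, Ingrid, Nadia, Noor.
Priya starts exactly when Rohan ends (back-to-back, no overlap), so Rohan has no further overlaps.
Mei starts before Priya ends → Priya and Mei overlap.
Omar starts before Priya ends → Priya and Omar overlap.
Ingrid starts after Priya ends, so Priya has no further overlaps.
Omar starts before Mei ends → Mei and Omar overlap.
Ingrid starts after Mei ends, so Mei has no further overlaps.
Ingrid starts after Omar ends, so Omar has no further overlaps.
Nadia starts before Ingrid ends → Ingrid and Nadia overlap.
Noor starts after Ingrid ends.
Noor starts before Nadia ends → Nadia and Noor overlap.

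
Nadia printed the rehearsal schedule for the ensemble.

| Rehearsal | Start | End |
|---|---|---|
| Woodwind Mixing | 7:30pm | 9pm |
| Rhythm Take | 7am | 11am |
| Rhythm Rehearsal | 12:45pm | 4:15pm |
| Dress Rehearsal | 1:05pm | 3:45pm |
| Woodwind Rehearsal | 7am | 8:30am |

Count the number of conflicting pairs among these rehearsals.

Sorted by start: Rhythm Take, Woodwind Rehearsal, Rhythm Rehearsal, Dress Rehearsal, Woodwind Mixing.
Woodwind Rehearsal starts before Rhythm Take ends → Rhythm Take and Woodwind Rehearsal overlap.
Rhythm Rehearsal starts after Rhythm Take ends, so nothing later overlaps Rhythm Take either.
Rhythm Rehearsal starts after Woodwind Rehearsal ends, so nothing later overlaps Woodwind Rehearsal either.
Dress Rehearsal starts before Rhythm Rehearsal ends → Rhythm Rehearsal and Dress Rehearsal overlap.
Woodwind Mixing starts after Rhythm Rehearsal ends.
Woodwind Mixing starts after Dress Rehearsal ends.
Overlapping pairs: Dress Rehearsal & Rhythm Rehearsal, Rhythm Take & Woodwind Rehearsal — 2 in total.

2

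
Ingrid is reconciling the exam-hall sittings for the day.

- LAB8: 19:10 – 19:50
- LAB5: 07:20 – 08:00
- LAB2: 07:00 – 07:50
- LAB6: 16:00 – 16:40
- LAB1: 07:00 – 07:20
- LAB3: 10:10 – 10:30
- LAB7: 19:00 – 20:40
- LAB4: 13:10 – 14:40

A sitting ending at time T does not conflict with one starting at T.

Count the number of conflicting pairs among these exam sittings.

3

Sorted by start: LAB1, LAB2, LAB5, LAB3, LAB4, LAB6, LAB7, LAB8.
LAB2 starts before LAB1 ends → LAB1 and LAB2 overlap.
LAB5 starts exactly when LAB1 ends (back-to-back, no overlap), so LAB1 has no further overlaps.
LAB5 starts before LAB2 ends → LAB2 and LAB5 overlap.
LAB3 starts after LAB2 ends, so LAB2 has no further overlaps.
LAB3 starts after LAB5 ends, so LAB5 has no further overlaps.
LAB4 starts after LAB3 ends, so LAB3 has no further overlaps.
LAB6 starts after LAB4 ends, so LAB4 has no further overlaps.
LAB7 starts after LAB6 ends, so LAB6 has no further overlaps.
LAB8 starts before LAB7 ends → LAB7 and LAB8 overlap.
Overlapping pairs: LAB1 & LAB2, LAB2 & LAB5, LAB7 & LAB8 — 3 in total.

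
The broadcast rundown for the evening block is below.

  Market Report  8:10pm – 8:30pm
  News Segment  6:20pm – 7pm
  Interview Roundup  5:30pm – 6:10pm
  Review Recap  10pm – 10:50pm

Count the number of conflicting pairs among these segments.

0

Check each pair: they overlap iff neither finishes before the other starts.
Sorted by start: Interview Roundup, News Segment, Market Report, Review Recap.
News Segment starts after Interview Roundup ends — done with Interview Roundup.
Market Report starts after News Segment ends — done with News Segment.
Review Recap starts after Market Report ends.
No pair overlaps.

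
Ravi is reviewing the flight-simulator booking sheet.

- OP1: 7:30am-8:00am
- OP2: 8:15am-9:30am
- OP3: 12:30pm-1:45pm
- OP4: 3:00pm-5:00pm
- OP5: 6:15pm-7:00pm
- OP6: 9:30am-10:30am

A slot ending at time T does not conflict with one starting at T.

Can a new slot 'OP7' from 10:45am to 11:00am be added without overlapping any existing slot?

Yes — the slot is free

OP1: ends 8:00am at or before OP7 starts 10:45am → clear.
OP2: ends 9:30am at or before OP7 starts 10:45am → clear.
OP6: ends 10:30am at or before OP7 starts 10:45am → clear.
OP3: starts 12:30pm at or after OP7 ends 11:00am → clear.
OP4: starts 3:00pm at or after OP7 ends 11:00am → clear.
OP5: starts 6:15pm at or after OP7 ends 11:00am → clear.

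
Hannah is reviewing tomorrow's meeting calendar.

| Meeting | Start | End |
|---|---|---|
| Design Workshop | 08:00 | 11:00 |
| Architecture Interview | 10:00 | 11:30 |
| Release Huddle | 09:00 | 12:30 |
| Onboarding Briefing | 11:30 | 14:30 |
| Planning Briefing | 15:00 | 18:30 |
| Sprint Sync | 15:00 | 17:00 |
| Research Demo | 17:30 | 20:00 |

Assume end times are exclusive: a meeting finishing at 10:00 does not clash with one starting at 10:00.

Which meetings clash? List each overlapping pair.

Architecture Interview & Design Workshop, Architecture Interview & Release Huddle, Design Workshop & Release Huddle, Onboarding Briefing & Release Huddle, Planning Briefing & Research Demo, Planning Briefing & Sprint Sync

Two intervals overlap when each starts before the other ends.
Sorted by start: Design Workshop, Release Huddle, Architecture Interview, Onboarding Briefing, Planning Briefing, Sprint Sync, Research Demo.
Release Huddle starts before Design Workshop ends → Design Workshop and Release Huddle overlap.
Architecture Interview starts before Design Workshop ends → Design Workshop and Architecture Interview overlap.
Onboarding Briefing starts after Design Workshop ends, so nothing later overlaps Design Workshop either.
Architecture Interview starts before Release Huddle ends → Release Huddle and Architecture Interview overlap.
Onboarding Briefing starts before Release Huddle ends → Release Huddle and Onboarding Briefing overlap.
Planning Briefing starts after Release Huddle ends, so nothing later overlaps Release Huddle either.
Onboarding Briefing starts exactly when Architecture Interview ends (back-to-back, no overlap), so nothing later overlaps Architecture Interview either.
Planning Briefing starts after Onboarding Briefing ends, so nothing later overlaps Onboarding Briefing either.
Sprint Sync starts before Planning Briefing ends → Planning Briefing and Sprint Sync overlap.
Research Demo starts before Planning Briefing ends → Planning Briefing and Research Demo overlap.
Research Demo starts after Sprint Sync ends.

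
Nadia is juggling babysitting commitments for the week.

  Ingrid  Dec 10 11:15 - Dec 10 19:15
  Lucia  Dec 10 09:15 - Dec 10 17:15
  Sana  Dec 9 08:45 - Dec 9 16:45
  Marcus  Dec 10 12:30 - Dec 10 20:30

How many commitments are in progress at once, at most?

3

Sort all start/end points and keep a running count:
Dec 9 08:45 start Sana → 1
Dec 9 16:45 end Sana → 0
Dec 10 09:15 start Lucia → 1
Dec 10 11:15 start Ingrid → 2
Dec 10 12:30 start Marcus → 3
Dec 10 17:15 end Lucia → 2
Dec 10 19:15 end Ingrid → 1
Dec 10 20:30 end Marcus → 0
Peak is 3, at Dec 10 12:30 (Ingrid, Lucia, Marcus).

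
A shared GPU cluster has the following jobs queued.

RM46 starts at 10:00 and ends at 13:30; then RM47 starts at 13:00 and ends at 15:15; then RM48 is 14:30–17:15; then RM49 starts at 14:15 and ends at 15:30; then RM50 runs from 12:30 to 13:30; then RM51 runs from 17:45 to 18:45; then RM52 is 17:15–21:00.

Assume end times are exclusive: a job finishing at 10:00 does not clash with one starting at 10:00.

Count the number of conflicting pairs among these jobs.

Sorted by start: RM46, RM50, RM47, RM49, RM48, RM52, RM51.
RM50 starts before RM46 ends → RM46 and RM50 overlap.
RM47 starts before RM46 ends → RM46 and RM47 overlap.
RM49 starts after RM46 ends; RM46 is clear from here.
RM47 starts before RM50 ends → RM50 and RM47 overlap.
RM49 starts after RM50 ends; RM50 is clear from here.
RM49 starts before RM47 ends → RM47 and RM49 overlap.
RM48 starts before RM47 ends → RM47 and RM48 overlap.
RM52 starts after RM47 ends; RM47 is clear from here.
RM48 starts before RM49 ends → RM49 and RM48 overlap.
RM52 starts after RM49 ends; RM49 is clear from here.
RM52 starts exactly when RM48 ends (back-to-back, no overlap); RM48 is clear from here.
RM51 starts before RM52 ends → RM52 and RM51 overlap.
Overlapping pairs: RM46 & RM47, RM46 & RM50, RM47 & RM48, RM47 & RM49, RM47 & RM50, RM48 & RM49, RM51 & RM52 — 7 in total.

7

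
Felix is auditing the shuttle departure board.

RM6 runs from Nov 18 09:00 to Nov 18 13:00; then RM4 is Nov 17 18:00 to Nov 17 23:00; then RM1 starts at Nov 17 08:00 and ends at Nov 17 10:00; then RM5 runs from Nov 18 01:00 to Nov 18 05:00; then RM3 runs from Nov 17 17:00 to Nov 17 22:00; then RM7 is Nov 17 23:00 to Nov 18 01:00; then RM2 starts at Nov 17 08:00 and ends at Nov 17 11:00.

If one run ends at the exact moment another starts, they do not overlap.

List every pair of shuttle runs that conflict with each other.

RM1 & RM2, RM3 & RM4

Sorted by start: RM1, RM2, RM3, RM4, RM7, RM5, RM6.
RM2 starts before RM1 ends → RM1 and RM2 overlap.
RM3 starts after RM1 ends; RM1 is clear from here.
RM3 starts after RM2 ends; RM2 is clear from here.
RM4 starts before RM3 ends → RM3 and RM4 overlap.
RM7 starts after RM3 ends; RM3 is clear from here.
RM7 starts exactly when RM4 ends (back-to-back, no overlap); RM4 is clear from here.
RM5 starts exactly when RM7 ends (back-to-back, no overlap); RM7 is clear from here.
RM6 starts after RM5 ends.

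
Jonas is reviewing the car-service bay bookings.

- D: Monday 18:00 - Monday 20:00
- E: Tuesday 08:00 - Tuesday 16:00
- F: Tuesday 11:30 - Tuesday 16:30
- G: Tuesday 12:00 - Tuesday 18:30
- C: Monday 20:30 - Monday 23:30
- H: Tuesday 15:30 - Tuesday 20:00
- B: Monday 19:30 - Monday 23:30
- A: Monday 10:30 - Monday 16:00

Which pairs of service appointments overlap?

B & C, B & D, E & F, E & G, E & H, F & G, F & H, G & H

Two intervals overlap when each starts before the other ends.
Sorted by start: A, D, B, C, E, F, G, H.
D starts after A ends, so nothing later overlaps A either.
B starts before D ends → D and B overlap.
C starts after D ends, so nothing later overlaps D either.
C starts before B ends → B and C overlap.
E starts after B ends, so nothing later overlaps B either.
E starts after C ends, so nothing later overlaps C either.
F starts before E ends → E and F overlap.
G starts before E ends → E and G overlap.
H starts before E ends → E and H overlap.
G starts before F ends → F and G overlap.
H starts before F ends → F and H overlap.
H starts before G ends → G and H overlap.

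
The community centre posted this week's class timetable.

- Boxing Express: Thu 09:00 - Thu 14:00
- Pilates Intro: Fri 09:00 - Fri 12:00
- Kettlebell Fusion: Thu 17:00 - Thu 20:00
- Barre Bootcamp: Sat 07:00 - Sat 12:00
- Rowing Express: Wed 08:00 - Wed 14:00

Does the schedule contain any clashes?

No

Sorted by start: Rowing Express, Boxing Express, Kettlebell Fusion, Pilates Intro, Barre Bootcamp.
Boxing Express starts after Rowing Express ends — done with Rowing Express.
Kettlebell Fusion starts after Boxing Express ends — done with Boxing Express.
Pilates Intro starts after Kettlebell Fusion ends — done with Kettlebell Fusion.
Barre Bootcamp starts after Pilates Intro ends.
Every pair is clear; the schedule has no overlaps.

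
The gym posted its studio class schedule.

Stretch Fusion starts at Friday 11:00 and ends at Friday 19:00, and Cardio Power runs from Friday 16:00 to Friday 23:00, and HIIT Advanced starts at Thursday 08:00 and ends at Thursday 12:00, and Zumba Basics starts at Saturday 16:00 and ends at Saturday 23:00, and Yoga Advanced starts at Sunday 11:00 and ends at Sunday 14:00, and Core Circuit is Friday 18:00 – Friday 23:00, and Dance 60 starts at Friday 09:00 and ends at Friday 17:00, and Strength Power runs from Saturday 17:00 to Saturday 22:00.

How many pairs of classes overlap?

6

Sorted by start: HIIT Advanced, Dance 60, Stretch Fusion, Cardio Power, Core Circuit, Zumba Basics, Strength Power, Yoga Advanced.
Dance 60 starts after HIIT Advanced ends; HIIT Advanced is clear from here.
Stretch Fusion starts before Dance 60 ends → Dance 60 and Stretch Fusion overlap.
Cardio Power starts before Dance 60 ends → Dance 60 and Cardio Power overlap.
Core Circuit starts after Dance 60 ends; Dance 60 is clear from here.
Cardio Power starts before Stretch Fusion ends → Stretch Fusion and Cardio Power overlap.
Core Circuit starts before Stretch Fusion ends → Stretch Fusion and Core Circuit overlap.
Zumba Basics starts after Stretch Fusion ends; Stretch Fusion is clear from here.
Core Circuit starts before Cardio Power ends → Cardio Power and Core Circuit overlap.
Zumba Basics starts after Cardio Power ends; Cardio Power is clear from here.
Zumba Basics starts after Core Circuit ends; Core Circuit is clear from here.
Strength Power starts before Zumba Basics ends → Zumba Basics and Strength Power overlap.
Yoga Advanced starts after Zumba Basics ends.
Yoga Advanced starts after Strength Power ends.
Overlapping pairs: Cardio Power & Core Circuit, Cardio Power & Dance 60, Cardio Power & Stretch Fusion, Core Circuit & Stretch Fusion, Dance 60 & Stretch Fusion, Strength Power & Zumba Basics — 6 in total.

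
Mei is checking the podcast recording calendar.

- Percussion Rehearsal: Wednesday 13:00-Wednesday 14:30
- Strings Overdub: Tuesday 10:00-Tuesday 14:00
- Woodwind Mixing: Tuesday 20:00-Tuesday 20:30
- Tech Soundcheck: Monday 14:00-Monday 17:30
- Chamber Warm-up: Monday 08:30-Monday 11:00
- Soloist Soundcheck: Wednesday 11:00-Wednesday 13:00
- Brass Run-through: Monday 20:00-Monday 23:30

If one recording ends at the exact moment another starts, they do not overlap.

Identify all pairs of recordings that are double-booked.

none

Two intervals overlap when each starts before the other ends.
Sorted by start: Chamber Warm-up, Tech Soundcheck, Brass Run-through, Strings Overdub, Woodwind Mixing, Soloist Soundcheck, Percussion Rehearsal.
Tech Soundcheck starts after Chamber Warm-up ends; Chamber Warm-up is clear from here.
Brass Run-through starts after Tech Soundcheck ends; Tech Soundcheck is clear from here.
Strings Overdub starts after Brass Run-through ends; Brass Run-through is clear from here.
Woodwind Mixing starts after Strings Overdub ends; Strings Overdub is clear from here.
Soloist Soundcheck starts after Woodwind Mixing ends; Woodwind Mixing is clear from here.
Percussion Rehearsal starts exactly when Soloist Soundcheck ends (back-to-back, no overlap).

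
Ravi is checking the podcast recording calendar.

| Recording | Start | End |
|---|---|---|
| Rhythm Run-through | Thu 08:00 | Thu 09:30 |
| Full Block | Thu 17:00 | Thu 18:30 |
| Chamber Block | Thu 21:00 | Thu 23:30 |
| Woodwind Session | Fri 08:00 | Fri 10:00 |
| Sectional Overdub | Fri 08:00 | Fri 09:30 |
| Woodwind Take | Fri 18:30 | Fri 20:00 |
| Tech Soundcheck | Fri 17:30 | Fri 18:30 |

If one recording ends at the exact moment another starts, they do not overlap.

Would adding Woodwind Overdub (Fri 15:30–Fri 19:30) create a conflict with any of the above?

Rhythm Run-through: ends Thu 09:30 at or before Woodwind Overdub starts Fri 15:30 → clear.
Full Block: ends Thu 18:30 at or before Woodwind Overdub starts Fri 15:30 → clear.
Chamber Block: ends Thu 23:30 at or before Woodwind Overdub starts Fri 15:30 → clear.
Woodwind Session: ends Fri 10:00 at or before Woodwind Overdub starts Fri 15:30 → clear.
Sectional Overdub: ends Fri 09:30 at or before Woodwind Overdub starts Fri 15:30 → clear.
Tech Soundcheck: starts Fri 17:30 before Woodwind Overdub ends Fri 19:30, and ends Fri 18:30 after Woodwind Overdub starts Fri 15:30 → overlap.
Woodwind Take: starts Fri 18:30 before Woodwind Overdub ends Fri 19:30, and ends Fri 20:00 after Woodwind Overdub starts Fri 15:30 → overlap.
Woodwind Overdub overlaps Woodwind Take, Tech Soundcheck.

Yes — it overlaps Tech Soundcheck, Woodwind Take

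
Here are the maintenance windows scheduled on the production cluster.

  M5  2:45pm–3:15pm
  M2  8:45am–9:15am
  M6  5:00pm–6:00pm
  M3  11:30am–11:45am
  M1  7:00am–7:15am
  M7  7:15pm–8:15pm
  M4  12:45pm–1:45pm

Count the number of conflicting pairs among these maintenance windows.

0

Sorted by start: M1, M2, M3, M4, M5, M6, M7.
M2 starts after M1 ends; M1 is clear from here.
M3 starts after M2 ends; M2 is clear from here.
M4 starts after M3 ends; M3 is clear from here.
M5 starts after M4 ends; M4 is clear from here.
M6 starts after M5 ends; M5 is clear from here.
M7 starts after M6 ends.
No pair overlaps.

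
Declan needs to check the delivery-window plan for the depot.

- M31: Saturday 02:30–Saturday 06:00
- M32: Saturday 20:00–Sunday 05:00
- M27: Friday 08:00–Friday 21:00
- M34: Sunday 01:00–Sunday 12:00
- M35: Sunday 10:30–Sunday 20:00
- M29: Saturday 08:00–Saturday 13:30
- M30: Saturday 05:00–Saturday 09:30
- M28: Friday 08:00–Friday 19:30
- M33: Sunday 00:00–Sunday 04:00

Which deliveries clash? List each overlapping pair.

M27 & M28, M29 & M30, M30 & M31, M32 & M33, M32 & M34, M33 & M34, M34 & M35

Sorted by start: M27, M28, M31, M30, M29, M32, M33, M34, M35.
M28 starts before M27 ends → M27 and M28 overlap.
M31 starts after M27 ends — done with M27.
M31 starts after M28 ends — done with M28.
M30 starts before M31 ends → M31 and M30 overlap.
M29 starts after M31 ends — done with M31.
M29 starts before M30 ends → M30 and M29 overlap.
M32 starts after M30 ends — done with M30.
M32 starts after M29 ends — done with M29.
M33 starts before M32 ends → M32 and M33 overlap.
M34 starts before M32 ends → M32 and M34 overlap.
M35 starts after M32 ends.
M34 starts before M33 ends → M33 and M34 overlap.
M35 starts after M33 ends.
M35 starts before M34 ends → M34 and M35 overlap.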